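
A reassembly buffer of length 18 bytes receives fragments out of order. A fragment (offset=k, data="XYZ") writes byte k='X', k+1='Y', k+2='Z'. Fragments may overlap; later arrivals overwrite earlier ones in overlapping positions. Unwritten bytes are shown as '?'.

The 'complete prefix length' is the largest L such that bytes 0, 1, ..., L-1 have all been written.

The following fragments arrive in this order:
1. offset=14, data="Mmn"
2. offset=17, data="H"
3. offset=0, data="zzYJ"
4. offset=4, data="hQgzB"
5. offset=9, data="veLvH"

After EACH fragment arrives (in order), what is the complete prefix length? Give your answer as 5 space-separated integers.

Fragment 1: offset=14 data="Mmn" -> buffer=??????????????Mmn? -> prefix_len=0
Fragment 2: offset=17 data="H" -> buffer=??????????????MmnH -> prefix_len=0
Fragment 3: offset=0 data="zzYJ" -> buffer=zzYJ??????????MmnH -> prefix_len=4
Fragment 4: offset=4 data="hQgzB" -> buffer=zzYJhQgzB?????MmnH -> prefix_len=9
Fragment 5: offset=9 data="veLvH" -> buffer=zzYJhQgzBveLvHMmnH -> prefix_len=18

Answer: 0 0 4 9 18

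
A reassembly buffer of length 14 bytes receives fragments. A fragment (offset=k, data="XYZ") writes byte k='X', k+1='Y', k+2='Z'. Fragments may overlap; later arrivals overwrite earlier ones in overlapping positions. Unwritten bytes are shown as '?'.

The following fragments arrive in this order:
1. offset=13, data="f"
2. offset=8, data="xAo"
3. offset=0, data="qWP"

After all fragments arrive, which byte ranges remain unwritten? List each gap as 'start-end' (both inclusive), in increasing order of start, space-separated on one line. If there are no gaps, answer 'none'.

Answer: 3-7 11-12

Derivation:
Fragment 1: offset=13 len=1
Fragment 2: offset=8 len=3
Fragment 3: offset=0 len=3
Gaps: 3-7 11-12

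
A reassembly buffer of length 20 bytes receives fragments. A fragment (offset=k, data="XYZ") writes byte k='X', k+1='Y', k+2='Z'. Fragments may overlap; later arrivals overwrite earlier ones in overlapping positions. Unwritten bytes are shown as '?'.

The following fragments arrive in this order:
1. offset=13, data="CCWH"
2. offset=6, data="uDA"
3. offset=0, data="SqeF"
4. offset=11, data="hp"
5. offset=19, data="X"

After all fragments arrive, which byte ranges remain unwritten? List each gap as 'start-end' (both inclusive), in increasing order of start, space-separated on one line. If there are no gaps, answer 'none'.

Answer: 4-5 9-10 17-18

Derivation:
Fragment 1: offset=13 len=4
Fragment 2: offset=6 len=3
Fragment 3: offset=0 len=4
Fragment 4: offset=11 len=2
Fragment 5: offset=19 len=1
Gaps: 4-5 9-10 17-18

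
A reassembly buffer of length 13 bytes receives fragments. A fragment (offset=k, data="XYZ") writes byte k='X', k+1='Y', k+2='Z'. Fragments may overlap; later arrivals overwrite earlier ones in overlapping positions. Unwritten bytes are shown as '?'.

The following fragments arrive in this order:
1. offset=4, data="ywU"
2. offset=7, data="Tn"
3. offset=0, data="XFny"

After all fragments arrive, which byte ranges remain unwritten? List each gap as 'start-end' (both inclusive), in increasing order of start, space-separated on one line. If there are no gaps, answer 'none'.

Fragment 1: offset=4 len=3
Fragment 2: offset=7 len=2
Fragment 3: offset=0 len=4
Gaps: 9-12

Answer: 9-12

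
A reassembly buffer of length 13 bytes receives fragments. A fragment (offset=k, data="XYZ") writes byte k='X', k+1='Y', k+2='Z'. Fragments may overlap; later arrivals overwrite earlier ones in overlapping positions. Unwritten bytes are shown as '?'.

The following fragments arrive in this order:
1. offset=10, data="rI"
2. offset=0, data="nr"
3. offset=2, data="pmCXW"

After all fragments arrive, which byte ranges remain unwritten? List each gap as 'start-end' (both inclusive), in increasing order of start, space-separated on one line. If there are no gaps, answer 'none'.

Fragment 1: offset=10 len=2
Fragment 2: offset=0 len=2
Fragment 3: offset=2 len=5
Gaps: 7-9 12-12

Answer: 7-9 12-12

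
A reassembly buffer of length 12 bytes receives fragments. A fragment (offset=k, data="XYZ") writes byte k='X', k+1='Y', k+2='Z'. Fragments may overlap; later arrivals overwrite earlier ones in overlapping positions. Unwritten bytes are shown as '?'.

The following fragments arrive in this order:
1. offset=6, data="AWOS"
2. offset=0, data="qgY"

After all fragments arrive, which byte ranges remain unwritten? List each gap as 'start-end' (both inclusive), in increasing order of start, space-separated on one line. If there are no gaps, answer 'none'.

Answer: 3-5 10-11

Derivation:
Fragment 1: offset=6 len=4
Fragment 2: offset=0 len=3
Gaps: 3-5 10-11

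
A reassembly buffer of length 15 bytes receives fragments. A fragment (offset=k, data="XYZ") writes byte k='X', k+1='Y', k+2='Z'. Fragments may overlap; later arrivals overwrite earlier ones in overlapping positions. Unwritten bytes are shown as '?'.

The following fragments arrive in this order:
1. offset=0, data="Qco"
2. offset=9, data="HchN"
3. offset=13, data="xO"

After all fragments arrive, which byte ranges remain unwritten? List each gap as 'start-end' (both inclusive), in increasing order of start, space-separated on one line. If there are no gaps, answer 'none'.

Answer: 3-8

Derivation:
Fragment 1: offset=0 len=3
Fragment 2: offset=9 len=4
Fragment 3: offset=13 len=2
Gaps: 3-8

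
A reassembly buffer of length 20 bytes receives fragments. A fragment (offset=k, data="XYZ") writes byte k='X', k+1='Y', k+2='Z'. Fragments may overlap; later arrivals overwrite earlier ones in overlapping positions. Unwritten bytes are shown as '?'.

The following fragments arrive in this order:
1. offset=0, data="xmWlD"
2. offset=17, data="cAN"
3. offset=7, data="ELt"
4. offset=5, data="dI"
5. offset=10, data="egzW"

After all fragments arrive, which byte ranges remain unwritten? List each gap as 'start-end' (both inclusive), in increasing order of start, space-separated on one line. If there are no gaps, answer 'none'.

Answer: 14-16

Derivation:
Fragment 1: offset=0 len=5
Fragment 2: offset=17 len=3
Fragment 3: offset=7 len=3
Fragment 4: offset=5 len=2
Fragment 5: offset=10 len=4
Gaps: 14-16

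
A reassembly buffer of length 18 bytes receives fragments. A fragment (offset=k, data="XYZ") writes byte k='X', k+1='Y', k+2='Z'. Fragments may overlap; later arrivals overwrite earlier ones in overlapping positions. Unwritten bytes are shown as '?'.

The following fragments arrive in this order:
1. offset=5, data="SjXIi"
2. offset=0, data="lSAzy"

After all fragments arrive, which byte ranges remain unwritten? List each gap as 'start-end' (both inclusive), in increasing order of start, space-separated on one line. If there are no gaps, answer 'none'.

Answer: 10-17

Derivation:
Fragment 1: offset=5 len=5
Fragment 2: offset=0 len=5
Gaps: 10-17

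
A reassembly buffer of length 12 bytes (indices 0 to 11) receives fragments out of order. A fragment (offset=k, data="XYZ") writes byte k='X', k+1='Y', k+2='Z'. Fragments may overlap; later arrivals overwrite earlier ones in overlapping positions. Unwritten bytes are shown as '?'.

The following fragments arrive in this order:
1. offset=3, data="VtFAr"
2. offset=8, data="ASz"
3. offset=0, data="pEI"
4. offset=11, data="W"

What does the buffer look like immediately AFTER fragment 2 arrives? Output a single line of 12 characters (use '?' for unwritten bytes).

Fragment 1: offset=3 data="VtFAr" -> buffer=???VtFAr????
Fragment 2: offset=8 data="ASz" -> buffer=???VtFArASz?

Answer: ???VtFArASz?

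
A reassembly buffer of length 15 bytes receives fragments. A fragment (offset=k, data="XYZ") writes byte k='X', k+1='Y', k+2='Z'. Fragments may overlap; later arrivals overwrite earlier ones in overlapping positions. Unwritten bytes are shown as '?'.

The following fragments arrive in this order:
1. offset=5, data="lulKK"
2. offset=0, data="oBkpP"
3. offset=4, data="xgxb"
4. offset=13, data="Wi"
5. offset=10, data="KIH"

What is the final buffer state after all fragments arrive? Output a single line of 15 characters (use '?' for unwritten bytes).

Answer: oBkpxgxbKKKIHWi

Derivation:
Fragment 1: offset=5 data="lulKK" -> buffer=?????lulKK?????
Fragment 2: offset=0 data="oBkpP" -> buffer=oBkpPlulKK?????
Fragment 3: offset=4 data="xgxb" -> buffer=oBkpxgxbKK?????
Fragment 4: offset=13 data="Wi" -> buffer=oBkpxgxbKK???Wi
Fragment 5: offset=10 data="KIH" -> buffer=oBkpxgxbKKKIHWi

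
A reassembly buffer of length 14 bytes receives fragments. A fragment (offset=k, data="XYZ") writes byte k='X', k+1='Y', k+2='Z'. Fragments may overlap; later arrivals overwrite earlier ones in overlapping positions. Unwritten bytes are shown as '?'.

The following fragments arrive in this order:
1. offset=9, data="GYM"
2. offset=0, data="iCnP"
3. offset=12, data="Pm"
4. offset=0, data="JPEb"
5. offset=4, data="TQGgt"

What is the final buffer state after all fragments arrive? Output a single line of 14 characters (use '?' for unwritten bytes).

Fragment 1: offset=9 data="GYM" -> buffer=?????????GYM??
Fragment 2: offset=0 data="iCnP" -> buffer=iCnP?????GYM??
Fragment 3: offset=12 data="Pm" -> buffer=iCnP?????GYMPm
Fragment 4: offset=0 data="JPEb" -> buffer=JPEb?????GYMPm
Fragment 5: offset=4 data="TQGgt" -> buffer=JPEbTQGgtGYMPm

Answer: JPEbTQGgtGYMPm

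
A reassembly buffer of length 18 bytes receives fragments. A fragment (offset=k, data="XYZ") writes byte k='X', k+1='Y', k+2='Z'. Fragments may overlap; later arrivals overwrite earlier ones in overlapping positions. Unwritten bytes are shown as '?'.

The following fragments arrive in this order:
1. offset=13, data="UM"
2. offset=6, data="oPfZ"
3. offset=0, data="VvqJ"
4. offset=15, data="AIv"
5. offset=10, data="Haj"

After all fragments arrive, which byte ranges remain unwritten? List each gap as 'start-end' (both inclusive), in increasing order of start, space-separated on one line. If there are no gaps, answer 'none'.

Answer: 4-5

Derivation:
Fragment 1: offset=13 len=2
Fragment 2: offset=6 len=4
Fragment 3: offset=0 len=4
Fragment 4: offset=15 len=3
Fragment 5: offset=10 len=3
Gaps: 4-5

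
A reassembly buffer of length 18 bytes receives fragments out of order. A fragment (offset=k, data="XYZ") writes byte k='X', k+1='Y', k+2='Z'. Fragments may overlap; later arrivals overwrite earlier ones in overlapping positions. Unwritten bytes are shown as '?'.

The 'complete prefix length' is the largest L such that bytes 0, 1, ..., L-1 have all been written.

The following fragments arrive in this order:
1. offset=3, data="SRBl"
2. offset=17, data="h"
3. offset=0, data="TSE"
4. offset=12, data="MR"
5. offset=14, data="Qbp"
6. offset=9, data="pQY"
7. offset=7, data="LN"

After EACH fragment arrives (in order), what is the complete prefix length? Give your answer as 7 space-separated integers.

Answer: 0 0 7 7 7 7 18

Derivation:
Fragment 1: offset=3 data="SRBl" -> buffer=???SRBl??????????? -> prefix_len=0
Fragment 2: offset=17 data="h" -> buffer=???SRBl??????????h -> prefix_len=0
Fragment 3: offset=0 data="TSE" -> buffer=TSESRBl??????????h -> prefix_len=7
Fragment 4: offset=12 data="MR" -> buffer=TSESRBl?????MR???h -> prefix_len=7
Fragment 5: offset=14 data="Qbp" -> buffer=TSESRBl?????MRQbph -> prefix_len=7
Fragment 6: offset=9 data="pQY" -> buffer=TSESRBl??pQYMRQbph -> prefix_len=7
Fragment 7: offset=7 data="LN" -> buffer=TSESRBlLNpQYMRQbph -> prefix_len=18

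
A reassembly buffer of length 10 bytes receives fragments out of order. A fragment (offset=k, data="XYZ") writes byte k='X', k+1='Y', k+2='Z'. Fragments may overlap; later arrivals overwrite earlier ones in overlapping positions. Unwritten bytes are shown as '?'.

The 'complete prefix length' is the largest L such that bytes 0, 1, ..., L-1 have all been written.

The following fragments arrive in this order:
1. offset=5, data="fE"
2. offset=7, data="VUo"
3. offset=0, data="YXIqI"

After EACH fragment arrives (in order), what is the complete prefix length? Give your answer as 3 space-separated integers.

Answer: 0 0 10

Derivation:
Fragment 1: offset=5 data="fE" -> buffer=?????fE??? -> prefix_len=0
Fragment 2: offset=7 data="VUo" -> buffer=?????fEVUo -> prefix_len=0
Fragment 3: offset=0 data="YXIqI" -> buffer=YXIqIfEVUo -> prefix_len=10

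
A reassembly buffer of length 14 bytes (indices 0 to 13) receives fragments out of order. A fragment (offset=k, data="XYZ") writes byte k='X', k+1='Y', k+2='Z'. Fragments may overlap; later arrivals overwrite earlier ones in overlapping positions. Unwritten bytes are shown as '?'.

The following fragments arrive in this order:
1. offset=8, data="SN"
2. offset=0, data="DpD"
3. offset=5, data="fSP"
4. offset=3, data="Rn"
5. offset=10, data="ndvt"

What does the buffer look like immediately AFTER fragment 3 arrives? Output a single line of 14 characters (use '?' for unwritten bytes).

Answer: DpD??fSPSN????

Derivation:
Fragment 1: offset=8 data="SN" -> buffer=????????SN????
Fragment 2: offset=0 data="DpD" -> buffer=DpD?????SN????
Fragment 3: offset=5 data="fSP" -> buffer=DpD??fSPSN????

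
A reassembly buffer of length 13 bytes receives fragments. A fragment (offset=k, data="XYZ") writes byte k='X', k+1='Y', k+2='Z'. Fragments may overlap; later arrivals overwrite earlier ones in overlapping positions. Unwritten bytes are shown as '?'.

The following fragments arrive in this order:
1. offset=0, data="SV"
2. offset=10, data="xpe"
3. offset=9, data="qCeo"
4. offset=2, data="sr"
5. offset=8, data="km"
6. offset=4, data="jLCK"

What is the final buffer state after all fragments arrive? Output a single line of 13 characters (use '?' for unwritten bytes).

Fragment 1: offset=0 data="SV" -> buffer=SV???????????
Fragment 2: offset=10 data="xpe" -> buffer=SV????????xpe
Fragment 3: offset=9 data="qCeo" -> buffer=SV???????qCeo
Fragment 4: offset=2 data="sr" -> buffer=SVsr?????qCeo
Fragment 5: offset=8 data="km" -> buffer=SVsr????kmCeo
Fragment 6: offset=4 data="jLCK" -> buffer=SVsrjLCKkmCeo

Answer: SVsrjLCKkmCeo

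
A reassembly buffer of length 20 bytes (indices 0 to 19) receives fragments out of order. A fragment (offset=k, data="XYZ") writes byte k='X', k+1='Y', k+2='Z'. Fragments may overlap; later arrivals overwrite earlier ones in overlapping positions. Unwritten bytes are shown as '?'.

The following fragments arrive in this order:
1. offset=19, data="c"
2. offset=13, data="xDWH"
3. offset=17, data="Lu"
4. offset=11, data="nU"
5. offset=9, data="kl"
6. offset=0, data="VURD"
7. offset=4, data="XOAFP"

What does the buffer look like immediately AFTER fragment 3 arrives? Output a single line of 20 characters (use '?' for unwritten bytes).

Answer: ?????????????xDWHLuc

Derivation:
Fragment 1: offset=19 data="c" -> buffer=???????????????????c
Fragment 2: offset=13 data="xDWH" -> buffer=?????????????xDWH??c
Fragment 3: offset=17 data="Lu" -> buffer=?????????????xDWHLuc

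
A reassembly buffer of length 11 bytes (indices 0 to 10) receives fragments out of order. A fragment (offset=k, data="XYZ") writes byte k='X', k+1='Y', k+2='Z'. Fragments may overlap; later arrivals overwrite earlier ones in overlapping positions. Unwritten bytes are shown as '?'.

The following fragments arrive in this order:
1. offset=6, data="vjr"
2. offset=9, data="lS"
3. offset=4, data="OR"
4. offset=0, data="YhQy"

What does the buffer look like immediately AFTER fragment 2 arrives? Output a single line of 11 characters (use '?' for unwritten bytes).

Answer: ??????vjrlS

Derivation:
Fragment 1: offset=6 data="vjr" -> buffer=??????vjr??
Fragment 2: offset=9 data="lS" -> buffer=??????vjrlS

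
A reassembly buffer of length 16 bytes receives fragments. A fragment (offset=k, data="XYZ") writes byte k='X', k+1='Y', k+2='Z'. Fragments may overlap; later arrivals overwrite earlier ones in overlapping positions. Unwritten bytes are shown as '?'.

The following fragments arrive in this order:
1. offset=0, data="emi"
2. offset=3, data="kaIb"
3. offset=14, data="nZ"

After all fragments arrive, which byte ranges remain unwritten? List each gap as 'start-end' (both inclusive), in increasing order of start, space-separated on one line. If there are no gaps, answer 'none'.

Fragment 1: offset=0 len=3
Fragment 2: offset=3 len=4
Fragment 3: offset=14 len=2
Gaps: 7-13

Answer: 7-13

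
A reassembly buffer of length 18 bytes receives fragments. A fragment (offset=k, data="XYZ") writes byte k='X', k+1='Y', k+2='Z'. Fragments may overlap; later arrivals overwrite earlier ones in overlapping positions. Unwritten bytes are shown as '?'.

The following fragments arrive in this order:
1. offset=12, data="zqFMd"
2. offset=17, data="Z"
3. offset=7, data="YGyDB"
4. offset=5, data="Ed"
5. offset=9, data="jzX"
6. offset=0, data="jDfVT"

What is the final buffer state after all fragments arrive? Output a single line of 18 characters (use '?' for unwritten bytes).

Answer: jDfVTEdYGjzXzqFMdZ

Derivation:
Fragment 1: offset=12 data="zqFMd" -> buffer=????????????zqFMd?
Fragment 2: offset=17 data="Z" -> buffer=????????????zqFMdZ
Fragment 3: offset=7 data="YGyDB" -> buffer=???????YGyDBzqFMdZ
Fragment 4: offset=5 data="Ed" -> buffer=?????EdYGyDBzqFMdZ
Fragment 5: offset=9 data="jzX" -> buffer=?????EdYGjzXzqFMdZ
Fragment 6: offset=0 data="jDfVT" -> buffer=jDfVTEdYGjzXzqFMdZ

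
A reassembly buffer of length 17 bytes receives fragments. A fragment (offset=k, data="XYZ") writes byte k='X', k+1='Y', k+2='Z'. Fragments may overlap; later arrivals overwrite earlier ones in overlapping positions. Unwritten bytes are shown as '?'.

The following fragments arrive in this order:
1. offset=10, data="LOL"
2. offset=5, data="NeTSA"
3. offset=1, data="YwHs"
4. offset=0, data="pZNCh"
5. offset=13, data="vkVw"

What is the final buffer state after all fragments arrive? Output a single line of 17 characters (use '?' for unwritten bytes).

Answer: pZNChNeTSALOLvkVw

Derivation:
Fragment 1: offset=10 data="LOL" -> buffer=??????????LOL????
Fragment 2: offset=5 data="NeTSA" -> buffer=?????NeTSALOL????
Fragment 3: offset=1 data="YwHs" -> buffer=?YwHsNeTSALOL????
Fragment 4: offset=0 data="pZNCh" -> buffer=pZNChNeTSALOL????
Fragment 5: offset=13 data="vkVw" -> buffer=pZNChNeTSALOLvkVw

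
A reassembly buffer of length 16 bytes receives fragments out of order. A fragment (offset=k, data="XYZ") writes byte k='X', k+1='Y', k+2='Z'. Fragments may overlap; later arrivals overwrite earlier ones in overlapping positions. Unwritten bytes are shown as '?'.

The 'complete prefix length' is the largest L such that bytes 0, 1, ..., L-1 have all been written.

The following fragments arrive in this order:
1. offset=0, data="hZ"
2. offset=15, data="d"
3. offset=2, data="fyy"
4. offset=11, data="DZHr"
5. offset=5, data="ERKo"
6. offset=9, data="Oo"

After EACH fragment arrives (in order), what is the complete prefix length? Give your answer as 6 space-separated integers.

Answer: 2 2 5 5 9 16

Derivation:
Fragment 1: offset=0 data="hZ" -> buffer=hZ?????????????? -> prefix_len=2
Fragment 2: offset=15 data="d" -> buffer=hZ?????????????d -> prefix_len=2
Fragment 3: offset=2 data="fyy" -> buffer=hZfyy??????????d -> prefix_len=5
Fragment 4: offset=11 data="DZHr" -> buffer=hZfyy??????DZHrd -> prefix_len=5
Fragment 5: offset=5 data="ERKo" -> buffer=hZfyyERKo??DZHrd -> prefix_len=9
Fragment 6: offset=9 data="Oo" -> buffer=hZfyyERKoOoDZHrd -> prefix_len=16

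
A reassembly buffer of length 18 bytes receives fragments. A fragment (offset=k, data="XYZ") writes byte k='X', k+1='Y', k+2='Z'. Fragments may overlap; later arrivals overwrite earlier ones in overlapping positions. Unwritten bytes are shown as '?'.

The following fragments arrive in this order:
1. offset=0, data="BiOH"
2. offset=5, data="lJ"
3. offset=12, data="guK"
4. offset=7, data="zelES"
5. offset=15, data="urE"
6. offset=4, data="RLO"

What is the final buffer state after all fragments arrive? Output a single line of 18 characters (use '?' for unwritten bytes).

Answer: BiOHRLOzelESguKurE

Derivation:
Fragment 1: offset=0 data="BiOH" -> buffer=BiOH??????????????
Fragment 2: offset=5 data="lJ" -> buffer=BiOH?lJ???????????
Fragment 3: offset=12 data="guK" -> buffer=BiOH?lJ?????guK???
Fragment 4: offset=7 data="zelES" -> buffer=BiOH?lJzelESguK???
Fragment 5: offset=15 data="urE" -> buffer=BiOH?lJzelESguKurE
Fragment 6: offset=4 data="RLO" -> buffer=BiOHRLOzelESguKurE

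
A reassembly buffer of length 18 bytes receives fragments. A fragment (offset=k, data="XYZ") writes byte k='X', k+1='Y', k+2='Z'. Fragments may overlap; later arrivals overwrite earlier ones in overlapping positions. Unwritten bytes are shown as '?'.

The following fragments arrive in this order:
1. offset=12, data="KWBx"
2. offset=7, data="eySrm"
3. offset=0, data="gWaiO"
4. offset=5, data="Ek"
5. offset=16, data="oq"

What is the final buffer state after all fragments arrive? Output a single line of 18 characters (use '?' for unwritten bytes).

Answer: gWaiOEkeySrmKWBxoq

Derivation:
Fragment 1: offset=12 data="KWBx" -> buffer=????????????KWBx??
Fragment 2: offset=7 data="eySrm" -> buffer=???????eySrmKWBx??
Fragment 3: offset=0 data="gWaiO" -> buffer=gWaiO??eySrmKWBx??
Fragment 4: offset=5 data="Ek" -> buffer=gWaiOEkeySrmKWBx??
Fragment 5: offset=16 data="oq" -> buffer=gWaiOEkeySrmKWBxoq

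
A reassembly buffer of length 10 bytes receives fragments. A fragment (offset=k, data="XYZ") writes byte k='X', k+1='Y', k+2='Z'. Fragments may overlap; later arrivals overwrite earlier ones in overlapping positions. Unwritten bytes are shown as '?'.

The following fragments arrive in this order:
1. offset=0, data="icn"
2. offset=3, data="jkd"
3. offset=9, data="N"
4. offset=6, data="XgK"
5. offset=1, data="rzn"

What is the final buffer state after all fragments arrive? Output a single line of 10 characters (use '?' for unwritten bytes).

Answer: irznkdXgKN

Derivation:
Fragment 1: offset=0 data="icn" -> buffer=icn???????
Fragment 2: offset=3 data="jkd" -> buffer=icnjkd????
Fragment 3: offset=9 data="N" -> buffer=icnjkd???N
Fragment 4: offset=6 data="XgK" -> buffer=icnjkdXgKN
Fragment 5: offset=1 data="rzn" -> buffer=irznkdXgKN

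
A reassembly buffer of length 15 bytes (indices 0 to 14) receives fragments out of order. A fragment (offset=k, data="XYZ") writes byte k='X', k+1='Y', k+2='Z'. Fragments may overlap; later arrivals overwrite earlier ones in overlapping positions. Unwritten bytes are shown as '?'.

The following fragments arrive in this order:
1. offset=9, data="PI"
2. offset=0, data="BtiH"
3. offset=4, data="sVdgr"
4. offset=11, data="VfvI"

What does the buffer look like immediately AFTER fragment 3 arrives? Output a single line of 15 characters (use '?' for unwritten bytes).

Answer: BtiHsVdgrPI????

Derivation:
Fragment 1: offset=9 data="PI" -> buffer=?????????PI????
Fragment 2: offset=0 data="BtiH" -> buffer=BtiH?????PI????
Fragment 3: offset=4 data="sVdgr" -> buffer=BtiHsVdgrPI????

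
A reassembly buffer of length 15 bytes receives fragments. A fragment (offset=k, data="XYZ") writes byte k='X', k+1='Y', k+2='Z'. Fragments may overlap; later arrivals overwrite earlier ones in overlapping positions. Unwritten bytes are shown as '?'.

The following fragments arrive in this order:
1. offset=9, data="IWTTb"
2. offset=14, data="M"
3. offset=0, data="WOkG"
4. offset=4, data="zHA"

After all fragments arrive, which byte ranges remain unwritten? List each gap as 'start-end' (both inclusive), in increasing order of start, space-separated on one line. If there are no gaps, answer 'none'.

Fragment 1: offset=9 len=5
Fragment 2: offset=14 len=1
Fragment 3: offset=0 len=4
Fragment 4: offset=4 len=3
Gaps: 7-8

Answer: 7-8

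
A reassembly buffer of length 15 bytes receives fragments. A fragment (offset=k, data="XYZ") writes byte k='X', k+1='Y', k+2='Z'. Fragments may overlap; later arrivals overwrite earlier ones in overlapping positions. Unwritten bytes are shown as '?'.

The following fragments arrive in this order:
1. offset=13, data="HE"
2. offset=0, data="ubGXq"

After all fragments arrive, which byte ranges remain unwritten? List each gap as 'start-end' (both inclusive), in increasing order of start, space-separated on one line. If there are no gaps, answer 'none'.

Answer: 5-12

Derivation:
Fragment 1: offset=13 len=2
Fragment 2: offset=0 len=5
Gaps: 5-12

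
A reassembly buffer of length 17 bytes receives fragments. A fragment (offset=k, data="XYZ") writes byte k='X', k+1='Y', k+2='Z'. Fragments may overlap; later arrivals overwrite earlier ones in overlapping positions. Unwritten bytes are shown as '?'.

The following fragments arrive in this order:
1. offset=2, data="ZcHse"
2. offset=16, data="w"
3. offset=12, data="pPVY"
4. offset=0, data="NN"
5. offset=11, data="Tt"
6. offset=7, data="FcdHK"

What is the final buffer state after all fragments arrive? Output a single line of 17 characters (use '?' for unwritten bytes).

Answer: NNZcHseFcdHKtPVYw

Derivation:
Fragment 1: offset=2 data="ZcHse" -> buffer=??ZcHse??????????
Fragment 2: offset=16 data="w" -> buffer=??ZcHse?????????w
Fragment 3: offset=12 data="pPVY" -> buffer=??ZcHse?????pPVYw
Fragment 4: offset=0 data="NN" -> buffer=NNZcHse?????pPVYw
Fragment 5: offset=11 data="Tt" -> buffer=NNZcHse????TtPVYw
Fragment 6: offset=7 data="FcdHK" -> buffer=NNZcHseFcdHKtPVYw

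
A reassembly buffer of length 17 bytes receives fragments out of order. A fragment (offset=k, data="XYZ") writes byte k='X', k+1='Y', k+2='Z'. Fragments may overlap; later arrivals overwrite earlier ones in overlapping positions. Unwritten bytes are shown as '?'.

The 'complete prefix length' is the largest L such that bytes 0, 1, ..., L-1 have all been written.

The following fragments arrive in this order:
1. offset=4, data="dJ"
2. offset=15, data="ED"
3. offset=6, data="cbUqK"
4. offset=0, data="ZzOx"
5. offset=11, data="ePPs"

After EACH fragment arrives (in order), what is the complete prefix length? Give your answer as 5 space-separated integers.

Fragment 1: offset=4 data="dJ" -> buffer=????dJ??????????? -> prefix_len=0
Fragment 2: offset=15 data="ED" -> buffer=????dJ?????????ED -> prefix_len=0
Fragment 3: offset=6 data="cbUqK" -> buffer=????dJcbUqK????ED -> prefix_len=0
Fragment 4: offset=0 data="ZzOx" -> buffer=ZzOxdJcbUqK????ED -> prefix_len=11
Fragment 5: offset=11 data="ePPs" -> buffer=ZzOxdJcbUqKePPsED -> prefix_len=17

Answer: 0 0 0 11 17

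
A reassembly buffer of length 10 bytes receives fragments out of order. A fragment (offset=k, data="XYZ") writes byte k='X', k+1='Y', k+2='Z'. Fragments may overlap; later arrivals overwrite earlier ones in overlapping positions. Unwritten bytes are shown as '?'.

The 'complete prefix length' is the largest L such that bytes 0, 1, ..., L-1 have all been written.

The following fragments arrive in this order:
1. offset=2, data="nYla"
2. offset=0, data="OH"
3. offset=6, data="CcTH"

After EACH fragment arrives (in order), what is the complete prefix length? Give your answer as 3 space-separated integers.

Fragment 1: offset=2 data="nYla" -> buffer=??nYla???? -> prefix_len=0
Fragment 2: offset=0 data="OH" -> buffer=OHnYla???? -> prefix_len=6
Fragment 3: offset=6 data="CcTH" -> buffer=OHnYlaCcTH -> prefix_len=10

Answer: 0 6 10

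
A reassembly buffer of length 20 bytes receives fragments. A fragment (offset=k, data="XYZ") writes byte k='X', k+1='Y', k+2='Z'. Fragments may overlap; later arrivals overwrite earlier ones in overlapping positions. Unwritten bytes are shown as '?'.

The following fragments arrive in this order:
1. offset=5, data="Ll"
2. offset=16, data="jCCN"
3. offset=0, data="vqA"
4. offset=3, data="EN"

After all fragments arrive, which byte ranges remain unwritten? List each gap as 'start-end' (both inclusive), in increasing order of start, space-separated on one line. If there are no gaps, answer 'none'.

Answer: 7-15

Derivation:
Fragment 1: offset=5 len=2
Fragment 2: offset=16 len=4
Fragment 3: offset=0 len=3
Fragment 4: offset=3 len=2
Gaps: 7-15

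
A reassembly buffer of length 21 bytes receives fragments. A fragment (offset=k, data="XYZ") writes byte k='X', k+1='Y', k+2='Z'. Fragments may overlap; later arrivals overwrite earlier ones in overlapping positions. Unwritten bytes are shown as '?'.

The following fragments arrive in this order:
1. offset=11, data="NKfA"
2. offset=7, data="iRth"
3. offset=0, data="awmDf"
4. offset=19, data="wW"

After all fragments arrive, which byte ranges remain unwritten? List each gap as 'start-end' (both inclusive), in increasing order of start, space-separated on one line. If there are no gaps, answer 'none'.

Answer: 5-6 15-18

Derivation:
Fragment 1: offset=11 len=4
Fragment 2: offset=7 len=4
Fragment 3: offset=0 len=5
Fragment 4: offset=19 len=2
Gaps: 5-6 15-18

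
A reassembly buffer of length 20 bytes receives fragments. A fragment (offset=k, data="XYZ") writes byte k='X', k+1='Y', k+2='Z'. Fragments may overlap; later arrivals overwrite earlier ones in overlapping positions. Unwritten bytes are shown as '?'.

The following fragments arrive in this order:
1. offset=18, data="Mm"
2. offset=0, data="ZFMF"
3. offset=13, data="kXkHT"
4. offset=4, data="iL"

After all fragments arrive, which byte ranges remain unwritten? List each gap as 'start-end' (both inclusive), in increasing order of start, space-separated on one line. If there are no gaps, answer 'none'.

Answer: 6-12

Derivation:
Fragment 1: offset=18 len=2
Fragment 2: offset=0 len=4
Fragment 3: offset=13 len=5
Fragment 4: offset=4 len=2
Gaps: 6-12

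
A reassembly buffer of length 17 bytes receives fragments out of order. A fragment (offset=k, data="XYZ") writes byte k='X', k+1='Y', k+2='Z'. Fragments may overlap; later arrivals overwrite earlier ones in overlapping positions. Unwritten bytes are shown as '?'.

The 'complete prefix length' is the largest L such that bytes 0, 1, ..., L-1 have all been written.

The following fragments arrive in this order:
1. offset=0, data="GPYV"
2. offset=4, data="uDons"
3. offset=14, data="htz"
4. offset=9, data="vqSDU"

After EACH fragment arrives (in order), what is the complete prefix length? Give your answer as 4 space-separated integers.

Answer: 4 9 9 17

Derivation:
Fragment 1: offset=0 data="GPYV" -> buffer=GPYV????????????? -> prefix_len=4
Fragment 2: offset=4 data="uDons" -> buffer=GPYVuDons???????? -> prefix_len=9
Fragment 3: offset=14 data="htz" -> buffer=GPYVuDons?????htz -> prefix_len=9
Fragment 4: offset=9 data="vqSDU" -> buffer=GPYVuDonsvqSDUhtz -> prefix_len=17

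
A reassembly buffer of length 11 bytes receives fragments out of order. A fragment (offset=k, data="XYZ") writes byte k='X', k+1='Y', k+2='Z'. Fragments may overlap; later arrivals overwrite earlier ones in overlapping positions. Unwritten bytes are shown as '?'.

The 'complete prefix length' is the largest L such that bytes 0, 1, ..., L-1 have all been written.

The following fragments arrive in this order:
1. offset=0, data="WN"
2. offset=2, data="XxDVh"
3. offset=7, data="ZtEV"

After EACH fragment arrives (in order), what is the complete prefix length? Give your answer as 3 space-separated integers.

Fragment 1: offset=0 data="WN" -> buffer=WN????????? -> prefix_len=2
Fragment 2: offset=2 data="XxDVh" -> buffer=WNXxDVh???? -> prefix_len=7
Fragment 3: offset=7 data="ZtEV" -> buffer=WNXxDVhZtEV -> prefix_len=11

Answer: 2 7 11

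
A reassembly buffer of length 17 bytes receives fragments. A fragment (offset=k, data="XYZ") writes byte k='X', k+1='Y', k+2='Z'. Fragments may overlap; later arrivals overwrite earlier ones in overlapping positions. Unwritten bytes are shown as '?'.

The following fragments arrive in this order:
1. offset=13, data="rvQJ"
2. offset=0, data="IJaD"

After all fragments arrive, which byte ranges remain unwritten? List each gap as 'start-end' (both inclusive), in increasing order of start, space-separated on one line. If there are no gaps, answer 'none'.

Fragment 1: offset=13 len=4
Fragment 2: offset=0 len=4
Gaps: 4-12

Answer: 4-12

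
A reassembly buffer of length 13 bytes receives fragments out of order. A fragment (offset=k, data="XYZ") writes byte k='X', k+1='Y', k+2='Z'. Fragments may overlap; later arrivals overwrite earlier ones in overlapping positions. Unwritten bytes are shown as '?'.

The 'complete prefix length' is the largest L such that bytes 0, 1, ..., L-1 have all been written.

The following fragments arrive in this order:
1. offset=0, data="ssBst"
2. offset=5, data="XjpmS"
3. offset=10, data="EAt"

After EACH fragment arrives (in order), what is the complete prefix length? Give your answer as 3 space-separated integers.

Answer: 5 10 13

Derivation:
Fragment 1: offset=0 data="ssBst" -> buffer=ssBst???????? -> prefix_len=5
Fragment 2: offset=5 data="XjpmS" -> buffer=ssBstXjpmS??? -> prefix_len=10
Fragment 3: offset=10 data="EAt" -> buffer=ssBstXjpmSEAt -> prefix_len=13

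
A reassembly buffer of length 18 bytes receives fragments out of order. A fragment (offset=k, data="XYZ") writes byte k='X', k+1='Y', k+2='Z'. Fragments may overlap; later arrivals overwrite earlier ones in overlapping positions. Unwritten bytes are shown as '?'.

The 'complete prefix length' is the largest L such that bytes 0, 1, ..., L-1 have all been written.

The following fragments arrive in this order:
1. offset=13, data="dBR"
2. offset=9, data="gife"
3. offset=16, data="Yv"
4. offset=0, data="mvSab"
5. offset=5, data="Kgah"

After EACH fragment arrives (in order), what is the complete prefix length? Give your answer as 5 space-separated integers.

Fragment 1: offset=13 data="dBR" -> buffer=?????????????dBR?? -> prefix_len=0
Fragment 2: offset=9 data="gife" -> buffer=?????????gifedBR?? -> prefix_len=0
Fragment 3: offset=16 data="Yv" -> buffer=?????????gifedBRYv -> prefix_len=0
Fragment 4: offset=0 data="mvSab" -> buffer=mvSab????gifedBRYv -> prefix_len=5
Fragment 5: offset=5 data="Kgah" -> buffer=mvSabKgahgifedBRYv -> prefix_len=18

Answer: 0 0 0 5 18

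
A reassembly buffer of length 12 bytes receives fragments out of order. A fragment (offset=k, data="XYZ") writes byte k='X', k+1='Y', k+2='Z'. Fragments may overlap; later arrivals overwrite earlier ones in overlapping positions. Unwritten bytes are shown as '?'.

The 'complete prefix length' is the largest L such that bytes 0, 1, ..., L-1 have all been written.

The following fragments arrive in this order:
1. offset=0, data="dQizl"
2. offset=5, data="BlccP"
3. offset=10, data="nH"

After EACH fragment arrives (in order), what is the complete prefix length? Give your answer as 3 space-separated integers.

Fragment 1: offset=0 data="dQizl" -> buffer=dQizl??????? -> prefix_len=5
Fragment 2: offset=5 data="BlccP" -> buffer=dQizlBlccP?? -> prefix_len=10
Fragment 3: offset=10 data="nH" -> buffer=dQizlBlccPnH -> prefix_len=12

Answer: 5 10 12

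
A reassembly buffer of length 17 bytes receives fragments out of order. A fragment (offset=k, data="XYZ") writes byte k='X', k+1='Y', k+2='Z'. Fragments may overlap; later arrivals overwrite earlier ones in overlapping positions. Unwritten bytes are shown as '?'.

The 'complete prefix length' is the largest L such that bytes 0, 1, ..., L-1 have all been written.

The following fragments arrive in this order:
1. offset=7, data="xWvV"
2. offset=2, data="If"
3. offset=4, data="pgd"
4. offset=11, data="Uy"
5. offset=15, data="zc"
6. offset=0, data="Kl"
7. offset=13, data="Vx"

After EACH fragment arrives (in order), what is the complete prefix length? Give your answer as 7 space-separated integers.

Answer: 0 0 0 0 0 13 17

Derivation:
Fragment 1: offset=7 data="xWvV" -> buffer=???????xWvV?????? -> prefix_len=0
Fragment 2: offset=2 data="If" -> buffer=??If???xWvV?????? -> prefix_len=0
Fragment 3: offset=4 data="pgd" -> buffer=??IfpgdxWvV?????? -> prefix_len=0
Fragment 4: offset=11 data="Uy" -> buffer=??IfpgdxWvVUy???? -> prefix_len=0
Fragment 5: offset=15 data="zc" -> buffer=??IfpgdxWvVUy??zc -> prefix_len=0
Fragment 6: offset=0 data="Kl" -> buffer=KlIfpgdxWvVUy??zc -> prefix_len=13
Fragment 7: offset=13 data="Vx" -> buffer=KlIfpgdxWvVUyVxzc -> prefix_len=17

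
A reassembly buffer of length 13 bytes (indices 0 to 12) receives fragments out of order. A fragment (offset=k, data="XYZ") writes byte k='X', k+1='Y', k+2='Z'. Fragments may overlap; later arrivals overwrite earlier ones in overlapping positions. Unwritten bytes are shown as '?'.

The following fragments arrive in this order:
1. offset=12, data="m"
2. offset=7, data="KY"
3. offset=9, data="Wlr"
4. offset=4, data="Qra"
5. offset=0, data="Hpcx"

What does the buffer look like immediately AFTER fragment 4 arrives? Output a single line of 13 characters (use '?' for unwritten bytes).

Fragment 1: offset=12 data="m" -> buffer=????????????m
Fragment 2: offset=7 data="KY" -> buffer=???????KY???m
Fragment 3: offset=9 data="Wlr" -> buffer=???????KYWlrm
Fragment 4: offset=4 data="Qra" -> buffer=????QraKYWlrm

Answer: ????QraKYWlrm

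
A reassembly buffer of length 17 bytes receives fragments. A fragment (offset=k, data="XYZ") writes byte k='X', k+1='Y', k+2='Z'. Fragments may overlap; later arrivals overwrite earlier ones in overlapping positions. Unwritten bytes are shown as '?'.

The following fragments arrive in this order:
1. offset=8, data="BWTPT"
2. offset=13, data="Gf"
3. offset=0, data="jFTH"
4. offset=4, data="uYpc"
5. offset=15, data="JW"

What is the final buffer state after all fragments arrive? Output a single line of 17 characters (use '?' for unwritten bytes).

Answer: jFTHuYpcBWTPTGfJW

Derivation:
Fragment 1: offset=8 data="BWTPT" -> buffer=????????BWTPT????
Fragment 2: offset=13 data="Gf" -> buffer=????????BWTPTGf??
Fragment 3: offset=0 data="jFTH" -> buffer=jFTH????BWTPTGf??
Fragment 4: offset=4 data="uYpc" -> buffer=jFTHuYpcBWTPTGf??
Fragment 5: offset=15 data="JW" -> buffer=jFTHuYpcBWTPTGfJW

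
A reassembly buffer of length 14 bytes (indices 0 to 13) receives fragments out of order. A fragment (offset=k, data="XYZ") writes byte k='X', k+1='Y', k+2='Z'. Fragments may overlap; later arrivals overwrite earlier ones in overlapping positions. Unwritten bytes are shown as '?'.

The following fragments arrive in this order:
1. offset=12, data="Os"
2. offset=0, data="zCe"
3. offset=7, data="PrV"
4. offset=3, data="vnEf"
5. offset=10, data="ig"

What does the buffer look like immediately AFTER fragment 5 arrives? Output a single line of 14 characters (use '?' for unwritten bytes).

Fragment 1: offset=12 data="Os" -> buffer=????????????Os
Fragment 2: offset=0 data="zCe" -> buffer=zCe?????????Os
Fragment 3: offset=7 data="PrV" -> buffer=zCe????PrV??Os
Fragment 4: offset=3 data="vnEf" -> buffer=zCevnEfPrV??Os
Fragment 5: offset=10 data="ig" -> buffer=zCevnEfPrVigOs

Answer: zCevnEfPrVigOs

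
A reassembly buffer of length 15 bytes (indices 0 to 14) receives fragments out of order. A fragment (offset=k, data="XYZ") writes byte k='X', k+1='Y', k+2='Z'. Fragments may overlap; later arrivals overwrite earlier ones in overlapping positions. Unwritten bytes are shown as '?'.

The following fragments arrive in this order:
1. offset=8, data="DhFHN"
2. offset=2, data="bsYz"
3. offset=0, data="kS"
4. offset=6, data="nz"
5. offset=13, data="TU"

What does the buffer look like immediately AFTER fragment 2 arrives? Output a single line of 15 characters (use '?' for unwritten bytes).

Fragment 1: offset=8 data="DhFHN" -> buffer=????????DhFHN??
Fragment 2: offset=2 data="bsYz" -> buffer=??bsYz??DhFHN??

Answer: ??bsYz??DhFHN??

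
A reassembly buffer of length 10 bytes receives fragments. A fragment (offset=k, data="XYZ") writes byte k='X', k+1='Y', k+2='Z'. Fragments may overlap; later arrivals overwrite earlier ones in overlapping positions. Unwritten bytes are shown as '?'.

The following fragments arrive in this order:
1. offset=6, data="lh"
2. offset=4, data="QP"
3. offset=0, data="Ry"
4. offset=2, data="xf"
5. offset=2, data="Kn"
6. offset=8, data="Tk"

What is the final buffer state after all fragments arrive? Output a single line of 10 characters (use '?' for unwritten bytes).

Answer: RyKnQPlhTk

Derivation:
Fragment 1: offset=6 data="lh" -> buffer=??????lh??
Fragment 2: offset=4 data="QP" -> buffer=????QPlh??
Fragment 3: offset=0 data="Ry" -> buffer=Ry??QPlh??
Fragment 4: offset=2 data="xf" -> buffer=RyxfQPlh??
Fragment 5: offset=2 data="Kn" -> buffer=RyKnQPlh??
Fragment 6: offset=8 data="Tk" -> buffer=RyKnQPlhTk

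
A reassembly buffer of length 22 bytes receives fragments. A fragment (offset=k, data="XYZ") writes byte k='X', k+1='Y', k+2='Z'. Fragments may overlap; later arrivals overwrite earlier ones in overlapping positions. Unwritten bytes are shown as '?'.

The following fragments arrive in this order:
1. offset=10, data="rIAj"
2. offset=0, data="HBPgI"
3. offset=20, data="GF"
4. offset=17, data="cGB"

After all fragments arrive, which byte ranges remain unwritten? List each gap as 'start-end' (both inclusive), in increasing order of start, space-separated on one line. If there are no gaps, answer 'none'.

Answer: 5-9 14-16

Derivation:
Fragment 1: offset=10 len=4
Fragment 2: offset=0 len=5
Fragment 3: offset=20 len=2
Fragment 4: offset=17 len=3
Gaps: 5-9 14-16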